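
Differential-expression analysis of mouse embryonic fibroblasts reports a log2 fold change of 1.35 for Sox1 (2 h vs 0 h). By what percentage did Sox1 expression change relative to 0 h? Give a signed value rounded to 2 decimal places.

Fold change = 2^(1.35) = 2.5491
Percent change = (FC − 1) × 100% = (2.5491 − 1) × 100 = 154.91%

154.91%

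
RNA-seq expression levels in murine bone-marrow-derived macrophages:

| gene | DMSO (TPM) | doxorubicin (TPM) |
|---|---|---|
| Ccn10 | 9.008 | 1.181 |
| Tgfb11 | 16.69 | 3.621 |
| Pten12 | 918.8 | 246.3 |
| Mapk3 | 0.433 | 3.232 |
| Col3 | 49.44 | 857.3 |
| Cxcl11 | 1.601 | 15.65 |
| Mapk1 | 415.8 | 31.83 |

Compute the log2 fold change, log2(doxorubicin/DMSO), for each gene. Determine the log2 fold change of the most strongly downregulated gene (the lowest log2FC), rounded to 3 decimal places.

log2(1.181/9.008) = -2.931  (Ccn10)
log2(3.621/16.69) = -2.205  (Tgfb11)
log2(246.3/918.8) = -1.899  (Pten12)
log2(3.232/0.433) = 2.900  (Mapk3)
log2(857.3/49.44) = 4.116  (Col3)
log2(15.65/1.601) = 3.289  (Cxcl11)
log2(31.83/415.8) = -3.707  (Mapk1)
Mapk1 is most strongly downregulated.

-3.707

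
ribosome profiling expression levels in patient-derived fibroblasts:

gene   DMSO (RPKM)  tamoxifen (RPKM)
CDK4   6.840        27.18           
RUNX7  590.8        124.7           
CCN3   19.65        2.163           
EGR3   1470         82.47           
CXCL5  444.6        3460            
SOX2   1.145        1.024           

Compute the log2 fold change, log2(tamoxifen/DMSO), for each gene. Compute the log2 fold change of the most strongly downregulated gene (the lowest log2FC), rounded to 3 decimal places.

-4.156

log2(27.18/6.840) = 1.990  (CDK4)
log2(124.7/590.8) = -2.244  (RUNX7)
log2(2.163/19.65) = -3.183  (CCN3)
log2(82.47/1470) = -4.156  (EGR3)
log2(3460/444.6) = 2.960  (CXCL5)
log2(1.024/1.145) = -0.161  (SOX2)
EGR3 is most strongly downregulated.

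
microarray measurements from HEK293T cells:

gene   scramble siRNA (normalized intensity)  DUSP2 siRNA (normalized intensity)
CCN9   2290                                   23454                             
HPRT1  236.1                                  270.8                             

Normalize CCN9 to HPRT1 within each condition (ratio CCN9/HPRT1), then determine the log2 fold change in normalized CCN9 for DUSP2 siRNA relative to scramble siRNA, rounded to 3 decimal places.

CCN9/HPRT1 (scramble siRNA) = 2290 / 236.1 = 9.6993
CCN9/HPRT1 (DUSP2 siRNA) = 23454 / 270.8 = 86.61
Fold change = 86.61 / 9.6993 = 8.9295
log2(8.9295) = 3.1586

3.159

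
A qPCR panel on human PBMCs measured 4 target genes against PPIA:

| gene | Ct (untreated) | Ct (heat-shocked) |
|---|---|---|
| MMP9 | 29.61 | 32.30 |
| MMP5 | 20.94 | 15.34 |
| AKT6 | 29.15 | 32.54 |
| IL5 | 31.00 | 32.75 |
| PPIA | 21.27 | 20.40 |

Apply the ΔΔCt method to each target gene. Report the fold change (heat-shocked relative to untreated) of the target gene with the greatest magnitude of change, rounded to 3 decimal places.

MMP9: ΔΔCt = (32.30−20.40) − (29.61−21.27) = 11.90 − 8.34 = 3.56; fold change = 2^-3.56 = 0.085
MMP5: ΔΔCt = (15.34−20.40) − (20.94−21.27) = -5.06 − (-0.33) = -4.73; fold change = 2^4.73 = 26.538
AKT6: ΔΔCt = (32.54−20.40) − (29.15−21.27) = 12.14 − 7.88 = 4.26; fold change = 2^-4.26 = 0.052
IL5: ΔΔCt = (32.75−20.40) − (31.00−21.27) = 12.35 − 9.73 = 2.62; fold change = 2^-2.62 = 0.163
MMP5 has the largest |ΔΔCt| = 4.73.

26.538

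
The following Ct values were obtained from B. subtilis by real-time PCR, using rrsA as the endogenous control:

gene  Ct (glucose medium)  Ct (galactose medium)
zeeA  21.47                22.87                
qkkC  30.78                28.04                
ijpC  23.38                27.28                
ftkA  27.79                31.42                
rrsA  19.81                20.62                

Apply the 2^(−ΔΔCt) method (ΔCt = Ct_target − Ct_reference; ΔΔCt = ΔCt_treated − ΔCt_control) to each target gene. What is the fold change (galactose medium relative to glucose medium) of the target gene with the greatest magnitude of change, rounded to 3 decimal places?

zeeA: ΔΔCt = (22.87−20.62) − (21.47−19.81) = 2.25 − 1.66 = 0.59; fold change = 2^-0.59 = 0.664
qkkC: ΔΔCt = (28.04−20.62) − (30.78−19.81) = 7.42 − 10.97 = -3.55; fold change = 2^3.55 = 11.713
ijpC: ΔΔCt = (27.28−20.62) − (23.38−19.81) = 6.66 − 3.57 = 3.09; fold change = 2^-3.09 = 0.117
ftkA: ΔΔCt = (31.42−20.62) − (27.79−19.81) = 10.80 − 7.98 = 2.82; fold change = 2^-2.82 = 0.142
qkkC has the largest |ΔΔCt| = 3.55.

11.713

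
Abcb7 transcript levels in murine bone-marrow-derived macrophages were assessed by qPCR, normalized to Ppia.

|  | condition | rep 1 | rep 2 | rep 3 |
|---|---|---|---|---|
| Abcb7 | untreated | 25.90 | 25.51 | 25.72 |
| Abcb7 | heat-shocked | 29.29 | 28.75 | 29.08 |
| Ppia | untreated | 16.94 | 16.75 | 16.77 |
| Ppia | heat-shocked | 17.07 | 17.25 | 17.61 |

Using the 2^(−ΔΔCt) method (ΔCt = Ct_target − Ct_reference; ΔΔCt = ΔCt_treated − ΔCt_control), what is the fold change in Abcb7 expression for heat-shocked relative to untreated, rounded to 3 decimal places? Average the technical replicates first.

Mean Ct: Abcb7 untreated 25.710; Abcb7 heat-shocked 29.040; Ppia untreated 16.820; Ppia heat-shocked 17.310
ΔCt(untreated) = 25.710 − 16.820 = 8.890
ΔCt(heat-shocked) = 29.040 − 17.310 = 11.730
ΔΔCt = 11.730 − 8.890 = 2.840
Fold change = 2^(−2.840) = 0.1397

0.140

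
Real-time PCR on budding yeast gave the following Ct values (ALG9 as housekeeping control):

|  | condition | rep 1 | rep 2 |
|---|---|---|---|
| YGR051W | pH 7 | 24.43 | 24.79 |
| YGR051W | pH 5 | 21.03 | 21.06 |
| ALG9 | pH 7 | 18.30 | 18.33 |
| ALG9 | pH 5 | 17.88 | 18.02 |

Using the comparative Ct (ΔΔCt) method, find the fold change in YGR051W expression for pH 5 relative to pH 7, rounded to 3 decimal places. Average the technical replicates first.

Mean Ct: YGR051W pH 7 24.610; YGR051W pH 5 21.045; ALG9 pH 7 18.315; ALG9 pH 5 17.950
ΔCt(pH 7) = 24.610 − 18.315 = 6.295
ΔCt(pH 5) = 21.045 − 17.950 = 3.095
ΔΔCt = 3.095 − 6.295 = -3.200
Fold change = 2^(−(-3.200)) = 2^3.200 = 9.1896

9.190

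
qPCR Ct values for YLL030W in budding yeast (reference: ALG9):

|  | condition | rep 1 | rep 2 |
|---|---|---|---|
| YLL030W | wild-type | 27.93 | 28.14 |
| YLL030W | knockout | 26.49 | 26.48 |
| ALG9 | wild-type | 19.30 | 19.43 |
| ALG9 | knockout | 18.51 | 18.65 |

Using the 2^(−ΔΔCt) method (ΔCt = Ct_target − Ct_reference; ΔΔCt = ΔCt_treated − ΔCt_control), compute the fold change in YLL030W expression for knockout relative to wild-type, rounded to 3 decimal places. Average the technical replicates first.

Mean Ct: YLL030W wild-type 28.035; YLL030W knockout 26.485; ALG9 wild-type 19.365; ALG9 knockout 18.580
ΔCt(wild-type) = 28.035 − 19.365 = 8.670
ΔCt(knockout) = 26.485 − 18.580 = 7.905
ΔΔCt = 7.905 − 8.670 = -0.765
Fold change = 2^(−(-0.765)) = 2^0.765 = 1.6994

1.699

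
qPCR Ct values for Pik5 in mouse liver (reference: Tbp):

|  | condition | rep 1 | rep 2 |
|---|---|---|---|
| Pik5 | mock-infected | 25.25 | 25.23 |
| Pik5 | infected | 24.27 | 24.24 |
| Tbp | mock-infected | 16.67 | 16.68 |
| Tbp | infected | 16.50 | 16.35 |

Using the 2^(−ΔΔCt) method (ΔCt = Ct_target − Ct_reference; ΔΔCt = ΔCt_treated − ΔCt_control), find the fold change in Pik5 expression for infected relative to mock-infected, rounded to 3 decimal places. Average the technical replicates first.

1.664

Mean Ct: Pik5 mock-infected 25.240; Pik5 infected 24.255; Tbp mock-infected 16.675; Tbp infected 16.425
ΔCt(mock-infected) = 25.240 − 16.675 = 8.565
ΔCt(infected) = 24.255 − 16.425 = 7.830
ΔΔCt = 7.830 − 8.565 = -0.735
Fold change = 2^(−(-0.735)) = 2^0.735 = 1.6644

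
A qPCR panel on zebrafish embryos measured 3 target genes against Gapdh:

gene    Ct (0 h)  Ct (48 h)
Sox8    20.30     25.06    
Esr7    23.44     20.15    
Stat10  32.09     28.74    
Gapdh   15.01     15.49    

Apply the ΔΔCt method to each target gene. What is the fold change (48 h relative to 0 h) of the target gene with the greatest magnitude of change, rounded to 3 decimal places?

Sox8: ΔΔCt = (25.06−15.49) − (20.30−15.01) = 9.57 − 5.29 = 4.28; fold change = 2^-4.28 = 0.051
Esr7: ΔΔCt = (20.15−15.49) − (23.44−15.01) = 4.66 − 8.43 = -3.77; fold change = 2^3.77 = 13.642
Stat10: ΔΔCt = (28.74−15.49) − (32.09−15.01) = 13.25 − 17.08 = -3.83; fold change = 2^3.83 = 14.221
Sox8 has the largest |ΔΔCt| = 4.28.

0.051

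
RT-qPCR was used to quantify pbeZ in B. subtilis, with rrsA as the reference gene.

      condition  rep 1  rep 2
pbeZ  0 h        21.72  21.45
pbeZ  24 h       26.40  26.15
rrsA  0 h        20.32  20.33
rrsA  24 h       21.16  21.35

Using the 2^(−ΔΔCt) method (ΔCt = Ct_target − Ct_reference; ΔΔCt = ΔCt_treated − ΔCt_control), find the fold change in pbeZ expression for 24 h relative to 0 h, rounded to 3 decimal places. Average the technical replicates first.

0.074

Mean Ct: pbeZ 0 h 21.585; pbeZ 24 h 26.275; rrsA 0 h 20.325; rrsA 24 h 21.255
ΔCt(0 h) = 21.585 − 20.325 = 1.260
ΔCt(24 h) = 26.275 − 21.255 = 5.020
ΔΔCt = 5.020 − 1.260 = 3.760
Fold change = 2^(−3.760) = 0.0738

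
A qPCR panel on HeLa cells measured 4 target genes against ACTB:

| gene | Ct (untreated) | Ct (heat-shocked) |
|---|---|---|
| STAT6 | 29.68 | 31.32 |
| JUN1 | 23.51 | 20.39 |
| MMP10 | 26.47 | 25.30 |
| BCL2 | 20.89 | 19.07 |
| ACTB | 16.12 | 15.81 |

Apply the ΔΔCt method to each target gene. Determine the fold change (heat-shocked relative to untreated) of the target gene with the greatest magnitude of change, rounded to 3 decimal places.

7.013

STAT6: ΔΔCt = (31.32−15.81) − (29.68−16.12) = 15.51 − 13.56 = 1.95; fold change = 2^-1.95 = 0.259
JUN1: ΔΔCt = (20.39−15.81) − (23.51−16.12) = 4.58 − 7.39 = -2.81; fold change = 2^2.81 = 7.013
MMP10: ΔΔCt = (25.30−15.81) − (26.47−16.12) = 9.49 − 10.35 = -0.86; fold change = 2^0.86 = 1.815
BCL2: ΔΔCt = (19.07−15.81) − (20.89−16.12) = 3.26 − 4.77 = -1.51; fold change = 2^1.51 = 2.848
JUN1 has the largest |ΔΔCt| = 2.81.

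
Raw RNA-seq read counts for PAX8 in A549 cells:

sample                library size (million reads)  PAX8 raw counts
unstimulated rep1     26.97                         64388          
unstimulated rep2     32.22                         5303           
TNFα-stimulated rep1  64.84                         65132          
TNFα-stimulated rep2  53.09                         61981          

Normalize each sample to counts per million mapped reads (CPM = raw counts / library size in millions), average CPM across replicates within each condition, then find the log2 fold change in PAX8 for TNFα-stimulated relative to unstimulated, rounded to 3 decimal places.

CPM(unstimulated rep1) = 64388 / 26.97 = 2387.3934
CPM(unstimulated rep2) = 5303 / 32.22 = 164.5872
CPM(TNFα-stimulated rep1) = 65132 / 64.84 = 1004.5034
CPM(TNFα-stimulated rep2) = 61981 / 53.09 = 1167.4703
mean CPM(unstimulated) = 1275.9903; mean CPM(TNFα-stimulated) = 1085.9869
Fold change = 1085.9869 / 1275.9903 = 0.85109
log2(0.85109) = -0.2326

-0.233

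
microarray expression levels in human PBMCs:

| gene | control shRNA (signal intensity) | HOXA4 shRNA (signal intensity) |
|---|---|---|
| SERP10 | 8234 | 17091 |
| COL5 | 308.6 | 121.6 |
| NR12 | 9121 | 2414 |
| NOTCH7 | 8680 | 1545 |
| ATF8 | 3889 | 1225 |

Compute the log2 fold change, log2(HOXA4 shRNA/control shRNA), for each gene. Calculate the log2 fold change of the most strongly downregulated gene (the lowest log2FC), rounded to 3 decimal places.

-2.490

log2(17091/8234) = 1.054  (SERP10)
log2(121.6/308.6) = -1.344  (COL5)
log2(2414/9121) = -1.918  (NR12)
log2(1545/8680) = -2.490  (NOTCH7)
log2(1225/3889) = -1.667  (ATF8)
NOTCH7 is most strongly downregulated.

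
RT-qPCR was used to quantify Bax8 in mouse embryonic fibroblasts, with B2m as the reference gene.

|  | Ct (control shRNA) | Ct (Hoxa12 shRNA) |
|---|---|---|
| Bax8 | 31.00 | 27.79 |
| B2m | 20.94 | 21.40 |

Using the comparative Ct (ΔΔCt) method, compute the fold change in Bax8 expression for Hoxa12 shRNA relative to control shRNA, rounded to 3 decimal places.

12.729

ΔCt(control shRNA) = 31.000 − 20.940 = 10.060
ΔCt(Hoxa12 shRNA) = 27.790 − 21.400 = 6.390
ΔΔCt = 6.390 − 10.060 = -3.670
Fold change = 2^(−(-3.670)) = 2^3.670 = 12.7286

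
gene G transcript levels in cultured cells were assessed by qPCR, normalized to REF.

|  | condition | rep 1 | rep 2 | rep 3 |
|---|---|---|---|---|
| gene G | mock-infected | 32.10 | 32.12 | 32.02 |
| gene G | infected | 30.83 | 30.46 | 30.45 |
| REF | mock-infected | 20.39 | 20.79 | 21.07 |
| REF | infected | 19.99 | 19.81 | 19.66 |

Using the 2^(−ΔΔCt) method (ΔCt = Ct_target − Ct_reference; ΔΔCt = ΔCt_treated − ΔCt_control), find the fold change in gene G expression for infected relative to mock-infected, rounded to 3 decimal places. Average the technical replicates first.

1.485

Mean Ct: gene G mock-infected 32.080; gene G infected 30.580; REF mock-infected 20.750; REF infected 19.820
ΔCt(mock-infected) = 32.080 − 20.750 = 11.330
ΔCt(infected) = 30.580 − 19.820 = 10.760
ΔΔCt = 10.760 − 11.330 = -0.570
Fold change = 2^(−(-0.570)) = 2^0.570 = 1.4845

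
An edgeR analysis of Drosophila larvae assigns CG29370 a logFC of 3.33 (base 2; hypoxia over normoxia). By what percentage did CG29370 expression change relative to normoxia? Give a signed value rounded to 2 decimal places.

Fold change = 2^(3.33) = 10.0561
Percent change = (FC − 1) × 100% = (10.0561 − 1) × 100 = 905.61%

905.61%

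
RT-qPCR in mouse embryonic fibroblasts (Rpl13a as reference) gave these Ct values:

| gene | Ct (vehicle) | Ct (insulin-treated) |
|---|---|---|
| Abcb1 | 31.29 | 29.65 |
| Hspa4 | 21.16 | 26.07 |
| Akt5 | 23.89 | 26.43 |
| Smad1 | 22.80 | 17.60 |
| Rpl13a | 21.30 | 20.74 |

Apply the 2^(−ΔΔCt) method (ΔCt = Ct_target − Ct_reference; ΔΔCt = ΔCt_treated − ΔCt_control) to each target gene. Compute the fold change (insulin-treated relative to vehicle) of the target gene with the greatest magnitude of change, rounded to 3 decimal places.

Abcb1: ΔΔCt = (29.65−20.74) − (31.29−21.30) = 8.91 − 9.99 = -1.08; fold change = 2^1.08 = 2.114
Hspa4: ΔΔCt = (26.07−20.74) − (21.16−21.30) = 5.33 − (-0.14) = 5.47; fold change = 2^-5.47 = 0.023
Akt5: ΔΔCt = (26.43−20.74) − (23.89−21.30) = 5.69 − 2.59 = 3.10; fold change = 2^-3.10 = 0.117
Smad1: ΔΔCt = (17.60−20.74) − (22.80−21.30) = -3.14 − 1.50 = -4.64; fold change = 2^4.64 = 24.933
Hspa4 has the largest |ΔΔCt| = 5.47.

0.023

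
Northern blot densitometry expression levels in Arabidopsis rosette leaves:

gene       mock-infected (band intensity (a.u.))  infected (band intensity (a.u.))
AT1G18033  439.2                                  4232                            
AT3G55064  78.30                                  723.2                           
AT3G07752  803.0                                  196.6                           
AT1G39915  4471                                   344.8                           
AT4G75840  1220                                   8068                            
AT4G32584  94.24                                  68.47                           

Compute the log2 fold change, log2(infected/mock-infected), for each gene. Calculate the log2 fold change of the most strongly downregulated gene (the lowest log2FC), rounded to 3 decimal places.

-3.697

log2(4232/439.2) = 3.268  (AT1G18033)
log2(723.2/78.30) = 3.207  (AT3G55064)
log2(196.6/803.0) = -2.030  (AT3G07752)
log2(344.8/4471) = -3.697  (AT1G39915)
log2(8068/1220) = 2.725  (AT4G75840)
log2(68.47/94.24) = -0.461  (AT4G32584)
AT1G39915 is most strongly downregulated.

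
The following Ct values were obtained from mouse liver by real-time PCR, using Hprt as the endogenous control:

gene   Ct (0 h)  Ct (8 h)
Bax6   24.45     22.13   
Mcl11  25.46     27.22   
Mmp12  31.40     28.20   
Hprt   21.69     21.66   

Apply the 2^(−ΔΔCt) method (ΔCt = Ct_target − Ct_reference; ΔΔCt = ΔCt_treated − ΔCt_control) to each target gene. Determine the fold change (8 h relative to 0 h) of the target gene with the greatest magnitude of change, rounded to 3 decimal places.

Bax6: ΔΔCt = (22.13−21.66) − (24.45−21.69) = 0.47 − 2.76 = -2.29; fold change = 2^2.29 = 4.891
Mcl11: ΔΔCt = (27.22−21.66) − (25.46−21.69) = 5.56 − 3.77 = 1.79; fold change = 2^-1.79 = 0.289
Mmp12: ΔΔCt = (28.20−21.66) − (31.40−21.69) = 6.54 − 9.71 = -3.17; fold change = 2^3.17 = 9.000
Mmp12 has the largest |ΔΔCt| = 3.17.

9.000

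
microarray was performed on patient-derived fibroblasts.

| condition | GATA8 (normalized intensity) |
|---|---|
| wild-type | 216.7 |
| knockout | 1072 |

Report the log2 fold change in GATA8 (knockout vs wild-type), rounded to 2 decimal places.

2.31

Fold change = 1072 / 216.7 = 4.9469
log2(4.9469) = 2.307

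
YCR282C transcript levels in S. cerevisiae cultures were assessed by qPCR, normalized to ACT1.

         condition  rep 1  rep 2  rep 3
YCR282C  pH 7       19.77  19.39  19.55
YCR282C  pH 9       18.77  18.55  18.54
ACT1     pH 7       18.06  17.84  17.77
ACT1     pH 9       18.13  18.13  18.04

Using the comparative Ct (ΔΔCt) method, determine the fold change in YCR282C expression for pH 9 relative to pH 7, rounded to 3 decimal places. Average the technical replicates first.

2.235

Mean Ct: YCR282C pH 7 19.570; YCR282C pH 9 18.620; ACT1 pH 7 17.890; ACT1 pH 9 18.100
ΔCt(pH 7) = 19.570 − 17.890 = 1.680
ΔCt(pH 9) = 18.620 − 18.100 = 0.520
ΔΔCt = 0.520 − 1.680 = -1.160
Fold change = 2^(−(-1.160)) = 2^1.160 = 2.2346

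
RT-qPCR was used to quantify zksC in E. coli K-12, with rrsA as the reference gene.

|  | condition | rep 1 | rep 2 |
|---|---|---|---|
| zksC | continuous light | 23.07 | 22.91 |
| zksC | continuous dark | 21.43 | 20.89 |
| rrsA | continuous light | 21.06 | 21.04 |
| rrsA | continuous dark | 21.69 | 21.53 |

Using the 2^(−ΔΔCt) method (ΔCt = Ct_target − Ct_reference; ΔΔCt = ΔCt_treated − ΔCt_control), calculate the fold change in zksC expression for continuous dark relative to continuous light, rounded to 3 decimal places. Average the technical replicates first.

Mean Ct: zksC continuous light 22.990; zksC continuous dark 21.160; rrsA continuous light 21.050; rrsA continuous dark 21.610
ΔCt(continuous light) = 22.990 − 21.050 = 1.940
ΔCt(continuous dark) = 21.160 − 21.610 = -0.450
ΔΔCt = -0.450 − 1.940 = -2.390
Fold change = 2^(−(-2.390)) = 2^2.390 = 5.2416

5.242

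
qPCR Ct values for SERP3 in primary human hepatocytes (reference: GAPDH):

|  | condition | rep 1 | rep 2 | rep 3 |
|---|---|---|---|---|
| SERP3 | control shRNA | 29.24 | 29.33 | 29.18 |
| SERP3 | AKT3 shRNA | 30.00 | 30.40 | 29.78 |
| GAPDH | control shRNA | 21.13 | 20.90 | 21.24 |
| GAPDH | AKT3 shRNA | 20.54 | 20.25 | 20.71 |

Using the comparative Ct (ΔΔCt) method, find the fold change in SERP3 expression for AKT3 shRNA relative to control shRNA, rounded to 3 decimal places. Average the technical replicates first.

Mean Ct: SERP3 control shRNA 29.250; SERP3 AKT3 shRNA 30.060; GAPDH control shRNA 21.090; GAPDH AKT3 shRNA 20.500
ΔCt(control shRNA) = 29.250 − 21.090 = 8.160
ΔCt(AKT3 shRNA) = 30.060 − 20.500 = 9.560
ΔΔCt = 9.560 − 8.160 = 1.400
Fold change = 2^(−1.400) = 0.3789

0.379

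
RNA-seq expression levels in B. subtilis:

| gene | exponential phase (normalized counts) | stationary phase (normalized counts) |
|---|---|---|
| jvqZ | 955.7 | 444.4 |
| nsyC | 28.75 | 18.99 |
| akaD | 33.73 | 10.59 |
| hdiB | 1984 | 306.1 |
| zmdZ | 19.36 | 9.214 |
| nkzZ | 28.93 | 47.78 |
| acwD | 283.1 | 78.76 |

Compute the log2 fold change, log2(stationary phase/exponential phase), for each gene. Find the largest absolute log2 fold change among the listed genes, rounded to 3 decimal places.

2.696

log2(444.4/955.7) = -1.105  (jvqZ)
log2(18.99/28.75) = -0.598  (nsyC)
log2(10.59/33.73) = -1.671  (akaD)
log2(306.1/1984) = -2.696  (hdiB)
log2(9.214/19.36) = -1.071  (zmdZ)
log2(47.78/28.93) = 0.724  (nkzZ)
log2(78.76/283.1) = -1.846  (acwD)
The largest magnitude belongs to hdiB.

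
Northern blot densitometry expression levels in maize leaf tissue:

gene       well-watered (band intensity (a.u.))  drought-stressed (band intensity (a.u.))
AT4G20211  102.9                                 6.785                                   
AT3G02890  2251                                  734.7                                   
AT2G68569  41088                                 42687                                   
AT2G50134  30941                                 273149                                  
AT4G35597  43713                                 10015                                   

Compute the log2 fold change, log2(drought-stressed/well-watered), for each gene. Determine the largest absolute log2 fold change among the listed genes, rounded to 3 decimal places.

3.923

log2(6.785/102.9) = -3.923  (AT4G20211)
log2(734.7/2251) = -1.615  (AT3G02890)
log2(42687/41088) = 0.055  (AT2G68569)
log2(273149/30941) = 3.142  (AT2G50134)
log2(10015/43713) = -2.126  (AT4G35597)
The largest magnitude belongs to AT4G20211.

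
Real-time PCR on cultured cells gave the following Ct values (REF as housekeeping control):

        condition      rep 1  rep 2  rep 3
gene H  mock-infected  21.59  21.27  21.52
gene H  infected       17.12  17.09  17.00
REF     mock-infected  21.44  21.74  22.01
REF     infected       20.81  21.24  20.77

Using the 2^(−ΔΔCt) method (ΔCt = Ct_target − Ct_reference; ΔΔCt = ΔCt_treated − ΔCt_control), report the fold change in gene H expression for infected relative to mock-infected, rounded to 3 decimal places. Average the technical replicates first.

12.126

Mean Ct: gene H mock-infected 21.460; gene H infected 17.070; REF mock-infected 21.730; REF infected 20.940
ΔCt(mock-infected) = 21.460 − 21.730 = -0.270
ΔCt(infected) = 17.070 − 20.940 = -3.870
ΔΔCt = -3.870 − (-0.270) = -3.600
Fold change = 2^(−(-3.600)) = 2^3.600 = 12.1257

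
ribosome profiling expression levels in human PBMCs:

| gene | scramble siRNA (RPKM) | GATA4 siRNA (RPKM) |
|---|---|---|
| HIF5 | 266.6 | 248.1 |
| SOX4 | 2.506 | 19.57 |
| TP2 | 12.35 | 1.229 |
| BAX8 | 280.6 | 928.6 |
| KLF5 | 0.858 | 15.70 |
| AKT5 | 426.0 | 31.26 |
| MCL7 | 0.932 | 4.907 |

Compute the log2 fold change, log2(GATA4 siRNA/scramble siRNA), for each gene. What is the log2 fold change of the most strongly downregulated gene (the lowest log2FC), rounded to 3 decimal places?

-3.768

log2(248.1/266.6) = -0.104  (HIF5)
log2(19.57/2.506) = 2.965  (SOX4)
log2(1.229/12.35) = -3.329  (TP2)
log2(928.6/280.6) = 1.727  (BAX8)
log2(15.70/0.858) = 4.194  (KLF5)
log2(31.26/426.0) = -3.768  (AKT5)
log2(4.907/0.932) = 2.396  (MCL7)
AKT5 is most strongly downregulated.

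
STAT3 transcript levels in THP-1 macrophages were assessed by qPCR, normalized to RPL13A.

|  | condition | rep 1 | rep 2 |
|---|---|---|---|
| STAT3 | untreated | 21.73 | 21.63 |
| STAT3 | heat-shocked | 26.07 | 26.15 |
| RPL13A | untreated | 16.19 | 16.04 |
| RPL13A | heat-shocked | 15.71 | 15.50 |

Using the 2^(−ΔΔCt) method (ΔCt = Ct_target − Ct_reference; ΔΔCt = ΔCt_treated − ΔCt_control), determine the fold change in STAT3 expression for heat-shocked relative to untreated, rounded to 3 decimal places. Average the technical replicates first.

0.033

Mean Ct: STAT3 untreated 21.680; STAT3 heat-shocked 26.110; RPL13A untreated 16.115; RPL13A heat-shocked 15.605
ΔCt(untreated) = 21.680 − 16.115 = 5.565
ΔCt(heat-shocked) = 26.110 − 15.605 = 10.505
ΔΔCt = 10.505 − 5.565 = 4.940
Fold change = 2^(−4.940) = 0.0326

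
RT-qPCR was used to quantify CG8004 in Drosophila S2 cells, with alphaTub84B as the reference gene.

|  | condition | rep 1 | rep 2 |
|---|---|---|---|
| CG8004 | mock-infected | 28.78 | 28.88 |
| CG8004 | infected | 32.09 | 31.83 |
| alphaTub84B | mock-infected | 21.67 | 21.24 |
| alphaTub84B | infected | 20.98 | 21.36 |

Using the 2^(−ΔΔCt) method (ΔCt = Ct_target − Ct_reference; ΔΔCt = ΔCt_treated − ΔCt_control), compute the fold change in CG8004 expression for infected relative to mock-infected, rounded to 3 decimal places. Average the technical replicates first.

Mean Ct: CG8004 mock-infected 28.830; CG8004 infected 31.960; alphaTub84B mock-infected 21.455; alphaTub84B infected 21.170
ΔCt(mock-infected) = 28.830 − 21.455 = 7.375
ΔCt(infected) = 31.960 − 21.170 = 10.790
ΔΔCt = 10.790 − 7.375 = 3.415
Fold change = 2^(−3.415) = 0.0938

0.094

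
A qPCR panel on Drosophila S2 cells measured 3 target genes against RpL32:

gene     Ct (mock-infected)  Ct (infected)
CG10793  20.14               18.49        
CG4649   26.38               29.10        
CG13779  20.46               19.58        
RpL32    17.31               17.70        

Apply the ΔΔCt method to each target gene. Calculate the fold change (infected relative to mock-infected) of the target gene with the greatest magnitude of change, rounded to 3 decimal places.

0.199

CG10793: ΔΔCt = (18.49−17.70) − (20.14−17.31) = 0.79 − 2.83 = -2.04; fold change = 2^2.04 = 4.112
CG4649: ΔΔCt = (29.10−17.70) − (26.38−17.31) = 11.40 − 9.07 = 2.33; fold change = 2^-2.33 = 0.199
CG13779: ΔΔCt = (19.58−17.70) − (20.46−17.31) = 1.88 − 3.15 = -1.27; fold change = 2^1.27 = 2.412
CG4649 has the largest |ΔΔCt| = 2.33.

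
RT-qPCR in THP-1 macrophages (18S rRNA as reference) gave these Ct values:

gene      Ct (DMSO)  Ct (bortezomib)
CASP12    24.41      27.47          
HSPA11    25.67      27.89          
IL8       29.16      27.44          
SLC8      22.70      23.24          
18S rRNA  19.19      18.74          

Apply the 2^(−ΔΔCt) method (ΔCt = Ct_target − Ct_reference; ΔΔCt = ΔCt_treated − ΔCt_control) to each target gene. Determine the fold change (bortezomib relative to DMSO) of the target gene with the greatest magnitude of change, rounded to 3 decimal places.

CASP12: ΔΔCt = (27.47−18.74) − (24.41−19.19) = 8.73 − 5.22 = 3.51; fold change = 2^-3.51 = 0.088
HSPA11: ΔΔCt = (27.89−18.74) − (25.67−19.19) = 9.15 − 6.48 = 2.67; fold change = 2^-2.67 = 0.157
IL8: ΔΔCt = (27.44−18.74) − (29.16−19.19) = 8.70 − 9.97 = -1.27; fold change = 2^1.27 = 2.412
SLC8: ΔΔCt = (23.24−18.74) − (22.70−19.19) = 4.50 − 3.51 = 0.99; fold change = 2^-0.99 = 0.503
CASP12 has the largest |ΔΔCt| = 3.51.

0.088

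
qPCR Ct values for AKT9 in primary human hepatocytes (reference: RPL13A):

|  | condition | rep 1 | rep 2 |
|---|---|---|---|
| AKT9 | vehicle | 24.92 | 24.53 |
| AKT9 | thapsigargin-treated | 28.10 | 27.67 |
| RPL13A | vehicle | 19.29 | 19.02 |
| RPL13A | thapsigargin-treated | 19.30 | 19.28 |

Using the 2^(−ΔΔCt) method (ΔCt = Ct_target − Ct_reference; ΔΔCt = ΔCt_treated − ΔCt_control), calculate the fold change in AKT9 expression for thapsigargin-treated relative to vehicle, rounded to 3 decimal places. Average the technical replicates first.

0.123

Mean Ct: AKT9 vehicle 24.725; AKT9 thapsigargin-treated 27.885; RPL13A vehicle 19.155; RPL13A thapsigargin-treated 19.290
ΔCt(vehicle) = 24.725 − 19.155 = 5.570
ΔCt(thapsigargin-treated) = 27.885 − 19.290 = 8.595
ΔΔCt = 8.595 − 5.570 = 3.025
Fold change = 2^(−3.025) = 0.1229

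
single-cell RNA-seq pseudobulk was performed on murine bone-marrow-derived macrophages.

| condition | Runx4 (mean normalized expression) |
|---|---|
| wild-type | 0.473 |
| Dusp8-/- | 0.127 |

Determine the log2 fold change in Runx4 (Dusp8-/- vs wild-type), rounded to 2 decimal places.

Fold change = 0.127 / 0.473 = 0.2685
log2(0.2685) = -1.897

-1.90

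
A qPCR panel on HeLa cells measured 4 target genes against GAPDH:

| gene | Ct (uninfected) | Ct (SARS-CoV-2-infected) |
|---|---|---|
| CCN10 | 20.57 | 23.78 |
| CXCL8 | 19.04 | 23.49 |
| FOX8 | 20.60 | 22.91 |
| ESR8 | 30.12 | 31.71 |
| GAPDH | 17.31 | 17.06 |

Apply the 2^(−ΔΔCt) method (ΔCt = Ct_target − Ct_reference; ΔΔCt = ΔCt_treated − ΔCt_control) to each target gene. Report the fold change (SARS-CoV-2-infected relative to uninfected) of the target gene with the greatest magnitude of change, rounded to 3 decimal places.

0.038

CCN10: ΔΔCt = (23.78−17.06) − (20.57−17.31) = 6.72 − 3.26 = 3.46; fold change = 2^-3.46 = 0.091
CXCL8: ΔΔCt = (23.49−17.06) − (19.04−17.31) = 6.43 − 1.73 = 4.70; fold change = 2^-4.70 = 0.038
FOX8: ΔΔCt = (22.91−17.06) − (20.60−17.31) = 5.85 − 3.29 = 2.56; fold change = 2^-2.56 = 0.170
ESR8: ΔΔCt = (31.71−17.06) − (30.12−17.31) = 14.65 − 12.81 = 1.84; fold change = 2^-1.84 = 0.279
CXCL8 has the largest |ΔΔCt| = 4.70.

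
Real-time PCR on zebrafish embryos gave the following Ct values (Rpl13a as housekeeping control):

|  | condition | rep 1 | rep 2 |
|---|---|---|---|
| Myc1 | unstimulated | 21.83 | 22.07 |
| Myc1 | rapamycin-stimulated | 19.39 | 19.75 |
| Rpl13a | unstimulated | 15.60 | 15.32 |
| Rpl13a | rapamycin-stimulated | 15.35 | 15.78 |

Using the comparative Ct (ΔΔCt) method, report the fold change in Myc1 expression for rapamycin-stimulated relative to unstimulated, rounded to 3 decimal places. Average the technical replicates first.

Mean Ct: Myc1 unstimulated 21.950; Myc1 rapamycin-stimulated 19.570; Rpl13a unstimulated 15.460; Rpl13a rapamycin-stimulated 15.565
ΔCt(unstimulated) = 21.950 − 15.460 = 6.490
ΔCt(rapamycin-stimulated) = 19.570 − 15.565 = 4.005
ΔΔCt = 4.005 − 6.490 = -2.485
Fold change = 2^(−(-2.485)) = 2^2.485 = 5.5983

5.598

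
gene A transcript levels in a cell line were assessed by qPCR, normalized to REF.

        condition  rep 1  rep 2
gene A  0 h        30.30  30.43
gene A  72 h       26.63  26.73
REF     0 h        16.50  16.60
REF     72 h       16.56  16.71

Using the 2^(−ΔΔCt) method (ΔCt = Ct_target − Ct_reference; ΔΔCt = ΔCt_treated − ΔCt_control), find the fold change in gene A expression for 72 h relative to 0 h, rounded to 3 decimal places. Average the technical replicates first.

Mean Ct: gene A 0 h 30.365; gene A 72 h 26.680; REF 0 h 16.550; REF 72 h 16.635
ΔCt(0 h) = 30.365 − 16.550 = 13.815
ΔCt(72 h) = 26.680 − 16.635 = 10.045
ΔΔCt = 10.045 − 13.815 = -3.770
Fold change = 2^(−(-3.770)) = 2^3.770 = 13.6422

13.642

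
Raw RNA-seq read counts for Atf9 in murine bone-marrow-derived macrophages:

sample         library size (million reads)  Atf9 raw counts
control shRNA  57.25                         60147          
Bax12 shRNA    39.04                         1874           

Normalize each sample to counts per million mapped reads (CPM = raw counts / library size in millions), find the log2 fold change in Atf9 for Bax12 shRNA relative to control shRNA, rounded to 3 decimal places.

CPM(control shRNA) = 60147 / 57.25 = 1050.6026
CPM(Bax12 shRNA) = 1874 / 39.04 = 48.0020
Fold change = 48.0020 / 1050.6026 = 0.04569
log2(0.04569) = -4.4520

-4.452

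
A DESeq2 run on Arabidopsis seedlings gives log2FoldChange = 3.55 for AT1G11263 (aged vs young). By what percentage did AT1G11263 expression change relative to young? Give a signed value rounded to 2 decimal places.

Fold change = 2^(3.55) = 11.7127
Percent change = (FC − 1) × 100% = (11.7127 − 1) × 100 = 1071.27%

1071.27%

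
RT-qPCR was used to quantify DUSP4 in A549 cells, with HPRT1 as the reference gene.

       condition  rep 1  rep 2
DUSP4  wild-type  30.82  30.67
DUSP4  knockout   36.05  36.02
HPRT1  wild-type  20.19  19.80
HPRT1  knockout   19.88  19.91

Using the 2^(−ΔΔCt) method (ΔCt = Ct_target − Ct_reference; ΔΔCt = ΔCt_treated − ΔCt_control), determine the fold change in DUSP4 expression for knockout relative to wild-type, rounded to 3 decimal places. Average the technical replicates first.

0.024

Mean Ct: DUSP4 wild-type 30.745; DUSP4 knockout 36.035; HPRT1 wild-type 19.995; HPRT1 knockout 19.895
ΔCt(wild-type) = 30.745 − 19.995 = 10.750
ΔCt(knockout) = 36.035 − 19.895 = 16.140
ΔΔCt = 16.140 − 10.750 = 5.390
Fold change = 2^(−5.390) = 0.0238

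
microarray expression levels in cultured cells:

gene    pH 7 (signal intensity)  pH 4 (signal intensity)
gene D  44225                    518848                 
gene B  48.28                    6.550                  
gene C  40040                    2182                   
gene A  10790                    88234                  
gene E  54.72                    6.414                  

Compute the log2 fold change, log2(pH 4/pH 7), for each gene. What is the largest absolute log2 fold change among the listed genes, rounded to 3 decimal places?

log2(518848/44225) = 3.552  (gene D)
log2(6.550/48.28) = -2.882  (gene B)
log2(2182/40040) = -4.198  (gene C)
log2(88234/10790) = 3.032  (gene A)
log2(6.414/54.72) = -3.093  (gene E)
The largest magnitude belongs to gene C.

4.198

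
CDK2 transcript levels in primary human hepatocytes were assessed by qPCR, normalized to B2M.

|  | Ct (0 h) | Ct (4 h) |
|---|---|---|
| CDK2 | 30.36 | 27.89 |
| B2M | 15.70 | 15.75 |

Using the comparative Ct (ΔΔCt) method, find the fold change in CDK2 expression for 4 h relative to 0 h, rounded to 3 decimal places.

5.736

ΔCt(0 h) = 30.360 − 15.700 = 14.660
ΔCt(4 h) = 27.890 − 15.750 = 12.140
ΔΔCt = 12.140 − 14.660 = -2.520
Fold change = 2^(−(-2.520)) = 2^2.520 = 5.7358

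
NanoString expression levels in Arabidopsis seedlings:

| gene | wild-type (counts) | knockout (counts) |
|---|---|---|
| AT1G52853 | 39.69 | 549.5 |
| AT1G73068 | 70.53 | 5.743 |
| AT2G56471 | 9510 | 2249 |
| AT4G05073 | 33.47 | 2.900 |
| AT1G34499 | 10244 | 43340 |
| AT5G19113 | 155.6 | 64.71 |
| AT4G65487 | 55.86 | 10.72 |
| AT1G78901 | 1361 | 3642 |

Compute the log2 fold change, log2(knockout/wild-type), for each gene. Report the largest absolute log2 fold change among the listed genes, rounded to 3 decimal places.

log2(549.5/39.69) = 3.791  (AT1G52853)
log2(5.743/70.53) = -3.618  (AT1G73068)
log2(2249/9510) = -2.080  (AT2G56471)
log2(2.900/33.47) = -3.529  (AT4G05073)
log2(43340/10244) = 2.081  (AT1G34499)
log2(64.71/155.6) = -1.266  (AT5G19113)
log2(10.72/55.86) = -2.382  (AT4G65487)
log2(3642/1361) = 1.420  (AT1G78901)
The largest magnitude belongs to AT1G52853.

3.791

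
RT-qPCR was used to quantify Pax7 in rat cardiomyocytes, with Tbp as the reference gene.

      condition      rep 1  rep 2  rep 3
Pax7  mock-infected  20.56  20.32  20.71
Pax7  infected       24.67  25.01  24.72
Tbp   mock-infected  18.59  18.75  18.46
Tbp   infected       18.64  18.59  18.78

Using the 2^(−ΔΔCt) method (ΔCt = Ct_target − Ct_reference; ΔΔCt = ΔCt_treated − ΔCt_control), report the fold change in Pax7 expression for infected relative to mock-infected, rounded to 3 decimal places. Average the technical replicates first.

0.054

Mean Ct: Pax7 mock-infected 20.530; Pax7 infected 24.800; Tbp mock-infected 18.600; Tbp infected 18.670
ΔCt(mock-infected) = 20.530 − 18.600 = 1.930
ΔCt(infected) = 24.800 − 18.670 = 6.130
ΔΔCt = 6.130 − 1.930 = 4.200
Fold change = 2^(−4.200) = 0.0544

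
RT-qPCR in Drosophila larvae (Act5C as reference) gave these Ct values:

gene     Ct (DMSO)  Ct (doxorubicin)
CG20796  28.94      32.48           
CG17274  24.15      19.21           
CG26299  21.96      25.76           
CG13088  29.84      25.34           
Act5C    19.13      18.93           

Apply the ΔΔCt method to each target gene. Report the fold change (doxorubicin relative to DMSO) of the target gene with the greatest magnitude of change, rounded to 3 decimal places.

26.723

CG20796: ΔΔCt = (32.48−18.93) − (28.94−19.13) = 13.55 − 9.81 = 3.74; fold change = 2^-3.74 = 0.075
CG17274: ΔΔCt = (19.21−18.93) − (24.15−19.13) = 0.28 − 5.02 = -4.74; fold change = 2^4.74 = 26.723
CG26299: ΔΔCt = (25.76−18.93) − (21.96−19.13) = 6.83 − 2.83 = 4.00; fold change = 2^-4.00 = 0.062
CG13088: ΔΔCt = (25.34−18.93) − (29.84−19.13) = 6.41 − 10.71 = -4.30; fold change = 2^4.30 = 19.698
CG17274 has the largest |ΔΔCt| = 4.74.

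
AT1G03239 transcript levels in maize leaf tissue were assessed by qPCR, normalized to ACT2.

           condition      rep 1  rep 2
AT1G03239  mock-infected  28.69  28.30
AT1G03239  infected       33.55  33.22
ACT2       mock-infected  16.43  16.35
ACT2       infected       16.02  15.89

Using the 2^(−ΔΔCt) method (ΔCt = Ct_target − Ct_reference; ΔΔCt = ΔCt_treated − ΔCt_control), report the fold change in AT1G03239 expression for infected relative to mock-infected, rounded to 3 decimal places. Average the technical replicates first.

Mean Ct: AT1G03239 mock-infected 28.495; AT1G03239 infected 33.385; ACT2 mock-infected 16.390; ACT2 infected 15.955
ΔCt(mock-infected) = 28.495 − 16.390 = 12.105
ΔCt(infected) = 33.385 − 15.955 = 17.430
ΔΔCt = 17.430 − 12.105 = 5.325
Fold change = 2^(−5.325) = 0.0249

0.025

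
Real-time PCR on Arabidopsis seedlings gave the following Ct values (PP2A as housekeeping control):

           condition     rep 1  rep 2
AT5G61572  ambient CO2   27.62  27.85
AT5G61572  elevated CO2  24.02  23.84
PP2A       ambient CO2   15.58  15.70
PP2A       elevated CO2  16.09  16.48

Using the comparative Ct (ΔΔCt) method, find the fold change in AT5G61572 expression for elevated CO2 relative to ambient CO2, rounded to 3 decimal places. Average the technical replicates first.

21.857

Mean Ct: AT5G61572 ambient CO2 27.735; AT5G61572 elevated CO2 23.930; PP2A ambient CO2 15.640; PP2A elevated CO2 16.285
ΔCt(ambient CO2) = 27.735 − 15.640 = 12.095
ΔCt(elevated CO2) = 23.930 − 16.285 = 7.645
ΔΔCt = 7.645 − 12.095 = -4.450
Fold change = 2^(−(-4.450)) = 2^4.450 = 21.8566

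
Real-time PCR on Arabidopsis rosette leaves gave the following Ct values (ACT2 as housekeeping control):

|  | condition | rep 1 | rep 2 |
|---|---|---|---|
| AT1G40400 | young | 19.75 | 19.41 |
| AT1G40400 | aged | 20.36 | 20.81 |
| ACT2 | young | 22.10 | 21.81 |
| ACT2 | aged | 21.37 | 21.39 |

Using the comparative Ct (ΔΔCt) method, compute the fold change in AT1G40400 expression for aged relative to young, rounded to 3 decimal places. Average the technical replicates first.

Mean Ct: AT1G40400 young 19.580; AT1G40400 aged 20.585; ACT2 young 21.955; ACT2 aged 21.380
ΔCt(young) = 19.580 − 21.955 = -2.375
ΔCt(aged) = 20.585 − 21.380 = -0.795
ΔΔCt = -0.795 − (-2.375) = 1.580
Fold change = 2^(−1.580) = 0.3345

0.334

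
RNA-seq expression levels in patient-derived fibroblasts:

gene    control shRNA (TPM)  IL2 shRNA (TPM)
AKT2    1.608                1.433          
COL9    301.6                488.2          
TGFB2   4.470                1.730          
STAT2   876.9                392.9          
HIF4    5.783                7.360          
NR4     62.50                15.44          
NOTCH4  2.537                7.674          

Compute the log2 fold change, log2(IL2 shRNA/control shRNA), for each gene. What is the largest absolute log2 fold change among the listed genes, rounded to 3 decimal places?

2.017

log2(1.433/1.608) = -0.166  (AKT2)
log2(488.2/301.6) = 0.695  (COL9)
log2(1.730/4.470) = -1.370  (TGFB2)
log2(392.9/876.9) = -1.158  (STAT2)
log2(7.360/5.783) = 0.348  (HIF4)
log2(15.44/62.50) = -2.017  (NR4)
log2(7.674/2.537) = 1.597  (NOTCH4)
The largest magnitude belongs to NR4.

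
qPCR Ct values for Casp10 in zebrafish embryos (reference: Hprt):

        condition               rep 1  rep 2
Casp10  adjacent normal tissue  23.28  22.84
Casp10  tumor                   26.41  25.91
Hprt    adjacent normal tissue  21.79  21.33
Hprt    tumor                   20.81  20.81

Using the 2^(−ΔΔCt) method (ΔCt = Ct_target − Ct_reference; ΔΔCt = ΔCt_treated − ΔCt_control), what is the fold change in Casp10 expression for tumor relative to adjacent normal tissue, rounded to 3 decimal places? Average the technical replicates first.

0.069

Mean Ct: Casp10 adjacent normal tissue 23.060; Casp10 tumor 26.160; Hprt adjacent normal tissue 21.560; Hprt tumor 20.810
ΔCt(adjacent normal tissue) = 23.060 − 21.560 = 1.500
ΔCt(tumor) = 26.160 − 20.810 = 5.350
ΔΔCt = 5.350 − 1.500 = 3.850
Fold change = 2^(−3.850) = 0.0693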